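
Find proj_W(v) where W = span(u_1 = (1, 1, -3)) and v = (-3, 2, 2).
proj_W(v) = (-7/11, -7/11, 21/11)

Set up U = [u_1 | ... | u_1] ∈ R^(3×1). The projector onto W = col(U) is P = U (U^T U)^(-1) U^T.
Compute U^T U =
  [11],
and U^T v = (-7).
Solve U^T U · c = U^T v for the coefficients: c = (-7/11). The projection is proj_W(v) = U c.
Check: (v - proj_W(v)) · u_1 = 0  (should be 0).
Result: proj_W(v) = (-7/11, -7/11, 21/11).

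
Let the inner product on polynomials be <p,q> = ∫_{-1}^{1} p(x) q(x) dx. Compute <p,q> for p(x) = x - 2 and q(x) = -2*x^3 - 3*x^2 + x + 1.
<p,q> = -2/15

Expand the product: p(x)·q(x) = -2*x^4 + x^3 + 7*x^2 - x - 2.
∫_{-1}^{1} of each monomial x^k gives [2/(k+1) if k even, 0 if k odd]. Integrating term-by-term (or equivalently evaluating the antiderivative F(x) = -2*x^5/5 + x^4/4 + 7*x^3/3 - x^2/2 - 2*x at the endpoints):
  F(1) − F(−1) = -19/60 − (-11/60) = -2/15.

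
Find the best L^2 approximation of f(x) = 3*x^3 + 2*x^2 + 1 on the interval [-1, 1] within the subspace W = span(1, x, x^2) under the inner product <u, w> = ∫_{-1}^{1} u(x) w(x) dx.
g(x) = 2*x^2 + 9*x/5 + 1

The best approximation g ∈ W is the orthogonal projection of f onto W. Writing g = a_0 + a_1 x + a_2 x^2, the coefficients solve the normal equations G · a = b where
  G_{ij} = <φ_i, φ_j> and b_i = <f, φ_i>, with φ_0 = 1, φ_1 = x, φ_2 = x^2.
G =
  [2, 0, 2/3]
  [0, 2/3, 0]
  [2/3, 0, 2/5],
b = (10/3, 6/5, 22/15).
Solving gives a_0 = 1, a_1 = 9/5, a_2 = 2, so
  g(x) = 2*x^2 + 9*x/5 + 1.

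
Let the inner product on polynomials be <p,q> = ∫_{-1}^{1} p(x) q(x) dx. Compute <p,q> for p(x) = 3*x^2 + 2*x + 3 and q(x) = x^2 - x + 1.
<p,q> = 148/15

Expand the product: p(x)·q(x) = 3*x^4 - x^3 + 4*x^2 - x + 3.
∫_{-1}^{1} of each monomial x^k gives [2/(k+1) if k even, 0 if k odd]. Integrating term-by-term (or equivalently evaluating the antiderivative F(x) = 3*x^5/5 - x^4/4 + 4*x^3/3 - x^2/2 + 3*x at the endpoints):
  F(1) − F(−1) = 251/60 − (-341/60) = 148/15.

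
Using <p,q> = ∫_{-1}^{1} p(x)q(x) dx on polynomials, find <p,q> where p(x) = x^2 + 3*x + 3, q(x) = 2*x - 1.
<p,q> = -8/3

Expand the product: p(x)·q(x) = 2*x^3 + 5*x^2 + 3*x - 3.
∫_{-1}^{1} of each monomial x^k gives [2/(k+1) if k even, 0 if k odd]. Integrating term-by-term (or equivalently evaluating the antiderivative F(x) = x^4/2 + 5*x^3/3 + 3*x^2/2 - 3*x at the endpoints):
  F(1) − F(−1) = 2/3 − (10/3) = -8/3.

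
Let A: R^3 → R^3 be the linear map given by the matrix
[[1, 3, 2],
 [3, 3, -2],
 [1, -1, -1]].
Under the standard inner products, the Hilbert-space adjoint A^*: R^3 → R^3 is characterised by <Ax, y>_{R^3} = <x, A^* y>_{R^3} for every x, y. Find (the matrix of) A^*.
A^* = A^T =
[[1, 3, 1],
 [3, 3, -1],
 [2, -2, -1]]

For real matrices with standard dot products, the defining identity <Ax, y> = <x, A^* y> gives (Ax)^T y = x^T (A^*) y, i.e. x^T A^T y = x^T (A^*) y. Since this holds for all x, y, we must have A^* = A^T. Therefore
A^* =
[[1, 3, 1],
 [3, 3, -1],
 [2, -2, -1]].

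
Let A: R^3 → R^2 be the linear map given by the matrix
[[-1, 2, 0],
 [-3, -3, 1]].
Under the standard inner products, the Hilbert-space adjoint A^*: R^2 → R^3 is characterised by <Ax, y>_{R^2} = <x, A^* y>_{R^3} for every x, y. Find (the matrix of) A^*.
A^* = A^T =
[[-1, -3],
 [2, -3],
 [0, 1]]

For real matrices with standard dot products, the defining identity <Ax, y> = <x, A^* y> gives (Ax)^T y = x^T (A^*) y, i.e. x^T A^T y = x^T (A^*) y. Since this holds for all x, y, we must have A^* = A^T. Therefore
A^* =
[[-1, -3],
 [2, -3],
 [0, 1]].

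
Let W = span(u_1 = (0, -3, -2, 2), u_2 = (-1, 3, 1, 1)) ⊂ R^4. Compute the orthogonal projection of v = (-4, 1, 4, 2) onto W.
proj_W(v) = (-158/123, 125/41, 92/123, 224/123)

Set up U = [u_1 | ... | u_2] ∈ R^(4×2). The projector onto W = col(U) is P = U (U^T U)^(-1) U^T.
Compute U^T U =
  [17, -9]
  [-9, 12],
and U^T v = (-7, 13).
Solve U^T U · c = U^T v for the coefficients: c = (11/41, 158/123). The projection is proj_W(v) = U c.
Check: (v - proj_W(v)) · u_1 = 0  (should be 0).
Check: (v - proj_W(v)) · u_2 = 0  (should be 0).
Result: proj_W(v) = (-158/123, 125/41, 92/123, 224/123).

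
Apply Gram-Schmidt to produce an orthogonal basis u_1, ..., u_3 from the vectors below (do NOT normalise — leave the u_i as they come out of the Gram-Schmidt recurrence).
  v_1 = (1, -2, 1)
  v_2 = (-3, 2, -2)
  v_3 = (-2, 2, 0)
Orthogonal basis:
  u_1 = (1, -2, 1)
  u_2 = (-3/2, -1, -1/2)
  u_3 = (-4/7, 2/7, 8/7)

Apply the Gram-Schmidt recurrence
  u_1 = v_1
  u_i = v_i − Σ_{j<i} ((v_i · u_j) / (u_j · u_j)) · u_j.

Step by step this gives:
  u_1 = (1, -2, 1)
  u_2 = (-3/2, -1, -1/2)
  u_3 = (-4/7, 2/7, 8/7)

Orthogonality check:
  u_2 · u_1 = 0 (should be 0)
  u_3 · u_1 = 0 (should be 0)
  u_3 · u_2 = 0 (should be 0)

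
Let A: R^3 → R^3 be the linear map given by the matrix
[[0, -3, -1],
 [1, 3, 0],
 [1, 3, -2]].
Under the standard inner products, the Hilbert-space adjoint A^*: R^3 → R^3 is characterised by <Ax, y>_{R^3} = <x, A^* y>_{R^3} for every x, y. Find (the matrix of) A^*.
A^* = A^T =
[[0, 1, 1],
 [-3, 3, 3],
 [-1, 0, -2]]

For real matrices with standard dot products, the defining identity <Ax, y> = <x, A^* y> gives (Ax)^T y = x^T (A^*) y, i.e. x^T A^T y = x^T (A^*) y. Since this holds for all x, y, we must have A^* = A^T. Therefore
A^* =
[[0, 1, 1],
 [-3, 3, 3],
 [-1, 0, -2]].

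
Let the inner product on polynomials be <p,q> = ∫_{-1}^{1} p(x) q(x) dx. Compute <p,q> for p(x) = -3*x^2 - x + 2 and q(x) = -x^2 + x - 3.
<p,q> = -34/5

Expand the product: p(x)·q(x) = 3*x^4 - 2*x^3 + 6*x^2 + 5*x - 6.
∫_{-1}^{1} of each monomial x^k gives [2/(k+1) if k even, 0 if k odd]. Integrating term-by-term (or equivalently evaluating the antiderivative F(x) = 3*x^5/5 - x^4/2 + 2*x^3 + 5*x^2/2 - 6*x at the endpoints):
  F(1) − F(−1) = -7/5 − (27/5) = -34/5.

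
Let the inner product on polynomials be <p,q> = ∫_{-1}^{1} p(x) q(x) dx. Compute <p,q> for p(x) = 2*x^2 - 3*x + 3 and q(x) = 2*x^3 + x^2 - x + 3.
<p,q> = 122/5

Expand the product: p(x)·q(x) = 4*x^5 - 4*x^4 + x^3 + 12*x^2 - 12*x + 9.
∫_{-1}^{1} of each monomial x^k gives [2/(k+1) if k even, 0 if k odd]. Integrating term-by-term (or equivalently evaluating the antiderivative F(x) = 2*x^6/3 - 4*x^5/5 + x^4/4 + 4*x^3 - 6*x^2 + 9*x at the endpoints):
  F(1) − F(−1) = 427/60 − (-1037/60) = 122/5.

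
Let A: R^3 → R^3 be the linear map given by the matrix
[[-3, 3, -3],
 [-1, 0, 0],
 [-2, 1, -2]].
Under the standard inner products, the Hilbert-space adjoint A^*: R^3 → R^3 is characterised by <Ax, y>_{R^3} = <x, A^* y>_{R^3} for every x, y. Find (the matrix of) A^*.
A^* = A^T =
[[-3, -1, -2],
 [3, 0, 1],
 [-3, 0, -2]]

For real matrices with standard dot products, the defining identity <Ax, y> = <x, A^* y> gives (Ax)^T y = x^T (A^*) y, i.e. x^T A^T y = x^T (A^*) y. Since this holds for all x, y, we must have A^* = A^T. Therefore
A^* =
[[-3, -1, -2],
 [3, 0, 1],
 [-3, 0, -2]].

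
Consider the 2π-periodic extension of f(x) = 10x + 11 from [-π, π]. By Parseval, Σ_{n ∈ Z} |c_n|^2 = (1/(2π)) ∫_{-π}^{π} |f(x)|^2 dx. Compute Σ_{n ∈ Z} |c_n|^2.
Σ |c_n|^2 = 100π^2/3 + 121

Expand and integrate term by term over [-π, π]:
  ∫ (10x)^2 dx = 100·(2π^3/3); ∫ 2·10·(11)·x dx = 0 (odd integrand); ∫ 11^2 dx = 121·2π.
So (1/(2π)) ∫_{-π}^{π} (10x + 11)^2 dx = 100π^2/3 + 121 = 100π^2/3 + 121.
Parseval ⇒ Σ |c_n|^2 = 100π^2/3 + 121.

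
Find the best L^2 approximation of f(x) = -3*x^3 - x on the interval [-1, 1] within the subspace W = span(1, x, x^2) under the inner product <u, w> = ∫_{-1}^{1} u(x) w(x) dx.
g(x) = -14*x/5

The best approximation g ∈ W is the orthogonal projection of f onto W. Writing g = a_0 + a_1 x + a_2 x^2, the coefficients solve the normal equations G · a = b where
  G_{ij} = <φ_i, φ_j> and b_i = <f, φ_i>, with φ_0 = 1, φ_1 = x, φ_2 = x^2.
G =
  [2, 0, 2/3]
  [0, 2/3, 0]
  [2/3, 0, 2/5],
b = (0, -28/15, 0).
Solving gives a_0 = 0, a_1 = -14/5, a_2 = 0, so
  g(x) = -14*x/5.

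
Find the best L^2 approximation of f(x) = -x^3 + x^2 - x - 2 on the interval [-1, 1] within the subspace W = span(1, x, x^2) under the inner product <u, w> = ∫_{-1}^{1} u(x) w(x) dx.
g(x) = x^2 - 8*x/5 - 2

The best approximation g ∈ W is the orthogonal projection of f onto W. Writing g = a_0 + a_1 x + a_2 x^2, the coefficients solve the normal equations G · a = b where
  G_{ij} = <φ_i, φ_j> and b_i = <f, φ_i>, with φ_0 = 1, φ_1 = x, φ_2 = x^2.
G =
  [2, 0, 2/3]
  [0, 2/3, 0]
  [2/3, 0, 2/5],
b = (-10/3, -16/15, -14/15).
Solving gives a_0 = -2, a_1 = -8/5, a_2 = 1, so
  g(x) = x^2 - 8*x/5 - 2.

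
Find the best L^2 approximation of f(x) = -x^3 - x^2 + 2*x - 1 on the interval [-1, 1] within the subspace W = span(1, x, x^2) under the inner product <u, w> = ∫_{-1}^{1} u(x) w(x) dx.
g(x) = -x^2 + 7*x/5 - 1

The best approximation g ∈ W is the orthogonal projection of f onto W. Writing g = a_0 + a_1 x + a_2 x^2, the coefficients solve the normal equations G · a = b where
  G_{ij} = <φ_i, φ_j> and b_i = <f, φ_i>, with φ_0 = 1, φ_1 = x, φ_2 = x^2.
G =
  [2, 0, 2/3]
  [0, 2/3, 0]
  [2/3, 0, 2/5],
b = (-8/3, 14/15, -16/15).
Solving gives a_0 = -1, a_1 = 7/5, a_2 = -1, so
  g(x) = -x^2 + 7*x/5 - 1.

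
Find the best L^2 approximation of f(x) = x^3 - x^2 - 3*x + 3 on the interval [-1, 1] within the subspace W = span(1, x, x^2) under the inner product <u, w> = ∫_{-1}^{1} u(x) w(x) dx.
g(x) = -x^2 - 12*x/5 + 3

The best approximation g ∈ W is the orthogonal projection of f onto W. Writing g = a_0 + a_1 x + a_2 x^2, the coefficients solve the normal equations G · a = b where
  G_{ij} = <φ_i, φ_j> and b_i = <f, φ_i>, with φ_0 = 1, φ_1 = x, φ_2 = x^2.
G =
  [2, 0, 2/3]
  [0, 2/3, 0]
  [2/3, 0, 2/5],
b = (16/3, -8/5, 8/5).
Solving gives a_0 = 3, a_1 = -12/5, a_2 = -1, so
  g(x) = -x^2 - 12*x/5 + 3.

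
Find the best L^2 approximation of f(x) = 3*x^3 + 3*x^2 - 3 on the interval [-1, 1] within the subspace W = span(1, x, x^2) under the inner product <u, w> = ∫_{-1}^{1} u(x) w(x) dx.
g(x) = 3*x^2 + 9*x/5 - 3

The best approximation g ∈ W is the orthogonal projection of f onto W. Writing g = a_0 + a_1 x + a_2 x^2, the coefficients solve the normal equations G · a = b where
  G_{ij} = <φ_i, φ_j> and b_i = <f, φ_i>, with φ_0 = 1, φ_1 = x, φ_2 = x^2.
G =
  [2, 0, 2/3]
  [0, 2/3, 0]
  [2/3, 0, 2/5],
b = (-4, 6/5, -4/5).
Solving gives a_0 = -3, a_1 = 9/5, a_2 = 3, so
  g(x) = 3*x^2 + 9*x/5 - 3.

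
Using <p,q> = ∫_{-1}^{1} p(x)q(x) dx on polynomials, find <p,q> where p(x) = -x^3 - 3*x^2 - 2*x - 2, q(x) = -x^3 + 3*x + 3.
<p,q> = -774/35

Expand the product: p(x)·q(x) = x^6 + 3*x^5 - x^4 - 10*x^3 - 15*x^2 - 12*x - 6.
∫_{-1}^{1} of each monomial x^k gives [2/(k+1) if k even, 0 if k odd]. Integrating term-by-term (or equivalently evaluating the antiderivative F(x) = x^7/7 + x^6/2 - x^5/5 - 5*x^4/2 - 5*x^3 - 6*x^2 - 6*x at the endpoints):
  F(1) − F(−1) = -667/35 − (107/35) = -774/35.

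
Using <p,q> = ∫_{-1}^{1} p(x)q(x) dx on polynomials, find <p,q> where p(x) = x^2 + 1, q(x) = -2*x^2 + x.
<p,q> = -32/15

Expand the product: p(x)·q(x) = -2*x^4 + x^3 - 2*x^2 + x.
∫_{-1}^{1} of each monomial x^k gives [2/(k+1) if k even, 0 if k odd]. Integrating term-by-term (or equivalently evaluating the antiderivative F(x) = -2*x^5/5 + x^4/4 - 2*x^3/3 + x^2/2 at the endpoints):
  F(1) − F(−1) = -19/60 − (109/60) = -32/15.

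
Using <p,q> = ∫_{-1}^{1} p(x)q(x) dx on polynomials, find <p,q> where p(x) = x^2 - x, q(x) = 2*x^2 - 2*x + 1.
<p,q> = 14/5

Expand the product: p(x)·q(x) = 2*x^4 - 4*x^3 + 3*x^2 - x.
∫_{-1}^{1} of each monomial x^k gives [2/(k+1) if k even, 0 if k odd]. Integrating term-by-term (or equivalently evaluating the antiderivative F(x) = 2*x^5/5 - x^4 + x^3 - x^2/2 at the endpoints):
  F(1) − F(−1) = -1/10 − (-29/10) = 14/5.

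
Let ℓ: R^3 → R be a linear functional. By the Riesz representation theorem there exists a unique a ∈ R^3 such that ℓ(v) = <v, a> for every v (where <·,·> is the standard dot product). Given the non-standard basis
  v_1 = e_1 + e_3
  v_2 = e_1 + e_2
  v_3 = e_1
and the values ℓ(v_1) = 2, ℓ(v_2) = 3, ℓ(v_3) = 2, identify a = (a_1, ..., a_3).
a = (2, 1, 0)

Write a = (a_1, ..., a_3) in the standard basis. For each basis vector v_i, ℓ(v_i) = <v_i, a> is a linear equation in the a_j's. Collect the n equations into a matrix system V a = ℓ, where row i of V is v_i (expressed in the standard basis). Since V is invertible (lower-triangular with 1s on the diagonal, up to permutation), solve by back-substitution:
  V =
[[1, 0, 1],
 [1, 1, 0],
 [1, 0, 0]]
  V a = (2, 3, 2)
Solving gives a = (2, 1, 0).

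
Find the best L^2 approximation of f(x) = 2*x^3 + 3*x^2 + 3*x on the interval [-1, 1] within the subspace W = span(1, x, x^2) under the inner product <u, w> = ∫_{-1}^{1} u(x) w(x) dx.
g(x) = 3*x^2 + 21*x/5

The best approximation g ∈ W is the orthogonal projection of f onto W. Writing g = a_0 + a_1 x + a_2 x^2, the coefficients solve the normal equations G · a = b where
  G_{ij} = <φ_i, φ_j> and b_i = <f, φ_i>, with φ_0 = 1, φ_1 = x, φ_2 = x^2.
G =
  [2, 0, 2/3]
  [0, 2/3, 0]
  [2/3, 0, 2/5],
b = (2, 14/5, 6/5).
Solving gives a_0 = 0, a_1 = 21/5, a_2 = 3, so
  g(x) = 3*x^2 + 21*x/5.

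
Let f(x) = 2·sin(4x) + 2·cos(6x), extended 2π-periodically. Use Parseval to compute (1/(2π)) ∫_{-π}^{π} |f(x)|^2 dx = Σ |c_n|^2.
Σ |c_n|^2 = 4

Expand |f|^2 and use orthogonality of {sin(nx), cos(mx)} on [-π, π]:
  ∫_{-π}^{π} sin(nx)^2 dx = π, ∫ cos(mx)^2 dx = π, and cross terms integrate to 0.
So ∫_{-π}^{π} f(x)^2 dx = 2^2 · π + 2^2 · π = (4 + 4)π.
Divide by 2π: (4 + 4)/2 = 4.
By Parseval, this equals Σ |c_n|^2.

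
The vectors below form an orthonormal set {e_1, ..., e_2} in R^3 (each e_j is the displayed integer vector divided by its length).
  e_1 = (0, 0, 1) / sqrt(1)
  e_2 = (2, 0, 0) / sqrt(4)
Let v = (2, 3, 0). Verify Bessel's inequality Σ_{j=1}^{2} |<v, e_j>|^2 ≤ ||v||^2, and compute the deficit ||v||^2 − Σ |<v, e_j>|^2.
Σ |<v, e_j>|^2 = 4; ||v||^2 = 13; deficit = 9

Write each e_j = u_j / sqrt(<u_j, u_j>) where u_j is the displayed integer vector. Then <v, e_j> = <v, u_j> / sqrt(<u_j, u_j>), so |<v, e_j>|^2 = <v, u_j>^2 / <u_j, u_j>.
Coefficients: <v, e_1> = 0/sqrt(1), <v, e_2> = 4/sqrt(4).
Square and sum: Σ |<v, e_j>|^2 = 4.
Compute ||v||^2 = v·v = 13.
Deficit = 13 − 4 = 9 ≥ 0, confirming Bessel's inequality. (The deficit equals ||v − Σ <v,e_j> e_j||^2, the squared distance from v to span{e_j}.)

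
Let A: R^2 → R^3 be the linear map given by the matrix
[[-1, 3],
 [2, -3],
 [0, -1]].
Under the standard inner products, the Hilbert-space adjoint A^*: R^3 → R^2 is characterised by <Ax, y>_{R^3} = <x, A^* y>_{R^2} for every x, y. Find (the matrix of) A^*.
A^* = A^T =
[[-1, 2, 0],
 [3, -3, -1]]

For real matrices with standard dot products, the defining identity <Ax, y> = <x, A^* y> gives (Ax)^T y = x^T (A^*) y, i.e. x^T A^T y = x^T (A^*) y. Since this holds for all x, y, we must have A^* = A^T. Therefore
A^* =
[[-1, 2, 0],
 [3, -3, -1]].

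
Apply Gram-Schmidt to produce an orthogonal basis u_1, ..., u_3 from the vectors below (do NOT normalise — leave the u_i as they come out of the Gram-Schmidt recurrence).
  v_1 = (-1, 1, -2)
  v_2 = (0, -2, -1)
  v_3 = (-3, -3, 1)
Orthogonal basis:
  u_1 = (-1, 1, -2)
  u_2 = (0, -2, -1)
  u_3 = (-10/3, -2/3, 4/3)

Apply the Gram-Schmidt recurrence
  u_1 = v_1
  u_i = v_i − Σ_{j<i} ((v_i · u_j) / (u_j · u_j)) · u_j.

Step by step this gives:
  u_1 = (-1, 1, -2)
  u_2 = (0, -2, -1)
  u_3 = (-10/3, -2/3, 4/3)

Orthogonality check:
  u_2 · u_1 = 0 (should be 0)
  u_3 · u_1 = 0 (should be 0)
  u_3 · u_2 = 0 (should be 0)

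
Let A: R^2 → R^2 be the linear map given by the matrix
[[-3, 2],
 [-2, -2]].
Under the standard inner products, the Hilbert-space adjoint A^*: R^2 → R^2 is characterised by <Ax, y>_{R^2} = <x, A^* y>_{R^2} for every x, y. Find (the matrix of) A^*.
A^* = A^T =
[[-3, -2],
 [2, -2]]

For real matrices with standard dot products, the defining identity <Ax, y> = <x, A^* y> gives (Ax)^T y = x^T (A^*) y, i.e. x^T A^T y = x^T (A^*) y. Since this holds for all x, y, we must have A^* = A^T. Therefore
A^* =
[[-3, -2],
 [2, -2]].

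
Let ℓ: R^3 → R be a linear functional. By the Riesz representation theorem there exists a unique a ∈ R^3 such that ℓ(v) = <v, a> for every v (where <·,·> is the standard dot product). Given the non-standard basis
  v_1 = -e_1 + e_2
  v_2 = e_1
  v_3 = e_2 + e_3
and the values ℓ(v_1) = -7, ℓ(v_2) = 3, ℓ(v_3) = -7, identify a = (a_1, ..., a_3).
a = (3, -4, -3)

Write a = (a_1, ..., a_3) in the standard basis. For each basis vector v_i, ℓ(v_i) = <v_i, a> is a linear equation in the a_j's. Collect the n equations into a matrix system V a = ℓ, where row i of V is v_i (expressed in the standard basis). Since V is invertible (lower-triangular with 1s on the diagonal, up to permutation), solve by back-substitution:
  V =
[[-1, 1, 0],
 [1, 0, 0],
 [0, 1, 1]]
  V a = (-7, 3, -7)
Solving gives a = (3, -4, -3).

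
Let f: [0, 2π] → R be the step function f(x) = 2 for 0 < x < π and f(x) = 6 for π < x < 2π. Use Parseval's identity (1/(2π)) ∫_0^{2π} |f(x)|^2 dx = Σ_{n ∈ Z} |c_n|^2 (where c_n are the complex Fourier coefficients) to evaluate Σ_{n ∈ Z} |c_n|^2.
Σ |c_n|^2 = 20

Parseval equates the L^2 energy of f (normalised by 1/(2π)) with the ℓ^2 sum of its Fourier coefficients: (1/(2π)) ∫_0^{2π} |f|^2 = Σ |c_n|^2.
Compute the left side: (1/(2π)) [∫_0^π 2^2 dx + ∫_π^{2π} 6^2 dx] = (1/(2π)) · (4π + 36π) = (4 + 36)/2 = 20.
So Σ_{n ∈ Z} |c_n|^2 = 20.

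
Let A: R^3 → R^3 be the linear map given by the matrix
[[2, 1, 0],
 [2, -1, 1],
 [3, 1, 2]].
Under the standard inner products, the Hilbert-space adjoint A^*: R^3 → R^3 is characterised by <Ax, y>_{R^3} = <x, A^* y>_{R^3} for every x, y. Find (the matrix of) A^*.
A^* = A^T =
[[2, 2, 3],
 [1, -1, 1],
 [0, 1, 2]]

For real matrices with standard dot products, the defining identity <Ax, y> = <x, A^* y> gives (Ax)^T y = x^T (A^*) y, i.e. x^T A^T y = x^T (A^*) y. Since this holds for all x, y, we must have A^* = A^T. Therefore
A^* =
[[2, 2, 3],
 [1, -1, 1],
 [0, 1, 2]].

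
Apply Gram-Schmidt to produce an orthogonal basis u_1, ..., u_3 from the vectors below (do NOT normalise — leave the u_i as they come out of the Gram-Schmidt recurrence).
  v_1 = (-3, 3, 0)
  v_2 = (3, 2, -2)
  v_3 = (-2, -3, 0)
Orthogonal basis:
  u_1 = (-3, 3, 0)
  u_2 = (5/2, 5/2, -2)
  u_3 = (-20/33, -20/33, -50/33)

Apply the Gram-Schmidt recurrence
  u_1 = v_1
  u_i = v_i − Σ_{j<i} ((v_i · u_j) / (u_j · u_j)) · u_j.

Step by step this gives:
  u_1 = (-3, 3, 0)
  u_2 = (5/2, 5/2, -2)
  u_3 = (-20/33, -20/33, -50/33)

Orthogonality check:
  u_2 · u_1 = 0 (should be 0)
  u_3 · u_1 = 0 (should be 0)
  u_3 · u_2 = 0 (should be 0)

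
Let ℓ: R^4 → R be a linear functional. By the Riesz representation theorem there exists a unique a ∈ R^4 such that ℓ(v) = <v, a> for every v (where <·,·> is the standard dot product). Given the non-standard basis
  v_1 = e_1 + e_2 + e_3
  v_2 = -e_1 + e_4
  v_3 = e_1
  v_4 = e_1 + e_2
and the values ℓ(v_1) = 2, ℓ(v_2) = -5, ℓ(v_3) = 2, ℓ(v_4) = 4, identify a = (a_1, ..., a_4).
a = (2, 2, -2, -3)

Write a = (a_1, ..., a_4) in the standard basis. For each basis vector v_i, ℓ(v_i) = <v_i, a> is a linear equation in the a_j's. Collect the n equations into a matrix system V a = ℓ, where row i of V is v_i (expressed in the standard basis). Since V is invertible (lower-triangular with 1s on the diagonal, up to permutation), solve by back-substitution:
  V =
[[1, 1, 1, 0],
 [-1, 0, 0, 1],
 [1, 0, 0, 0],
 [1, 1, 0, 0]]
  V a = (2, -5, 2, 4)
Solving gives a = (2, 2, -2, -3).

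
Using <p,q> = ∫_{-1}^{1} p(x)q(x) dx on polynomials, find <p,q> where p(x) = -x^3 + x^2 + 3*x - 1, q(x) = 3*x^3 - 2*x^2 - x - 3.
<p,q> = 596/105

Expand the product: p(x)·q(x) = -3*x^6 + 5*x^5 + 8*x^4 - 7*x^3 - 4*x^2 - 8*x + 3.
∫_{-1}^{1} of each monomial x^k gives [2/(k+1) if k even, 0 if k odd]. Integrating term-by-term (or equivalently evaluating the antiderivative F(x) = -3*x^7/7 + 5*x^6/6 + 8*x^5/5 - 7*x^4/4 - 4*x^3/3 - 4*x^2 + 3*x at the endpoints):
  F(1) − F(−1) = -291/140 − (-3257/420) = 596/105.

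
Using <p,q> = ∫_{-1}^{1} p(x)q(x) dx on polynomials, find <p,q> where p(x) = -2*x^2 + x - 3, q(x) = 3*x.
<p,q> = 2

Expand the product: p(x)·q(x) = -6*x^3 + 3*x^2 - 9*x.
∫_{-1}^{1} of each monomial x^k gives [2/(k+1) if k even, 0 if k odd]. Integrating term-by-term (or equivalently evaluating the antiderivative F(x) = -3*x^4/2 + x^3 - 9*x^2/2 at the endpoints):
  F(1) − F(−1) = -5 − (-7) = 2.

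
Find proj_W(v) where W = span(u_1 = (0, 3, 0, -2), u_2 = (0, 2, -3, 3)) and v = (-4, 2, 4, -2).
proj_W(v) = (0, 148/143, 21/11, -493/143)

Set up U = [u_1 | ... | u_2] ∈ R^(4×2). The projector onto W = col(U) is P = U (U^T U)^(-1) U^T.
Compute U^T U =
  [13, 0]
  [0, 22],
and U^T v = (10, -14).
Solve U^T U · c = U^T v for the coefficients: c = (10/13, -7/11). The projection is proj_W(v) = U c.
Check: (v - proj_W(v)) · u_1 = 0  (should be 0).
Check: (v - proj_W(v)) · u_2 = 0  (should be 0).
Result: proj_W(v) = (0, 148/143, 21/11, -493/143).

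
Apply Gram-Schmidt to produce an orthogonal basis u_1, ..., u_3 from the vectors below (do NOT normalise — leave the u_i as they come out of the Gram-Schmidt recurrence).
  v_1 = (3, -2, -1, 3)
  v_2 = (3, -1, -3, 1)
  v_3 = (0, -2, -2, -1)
Orthogonal basis:
  u_1 = (3, -2, -1, 3)
  u_2 = (18/23, 11/23, -52/23, -28/23)
  u_3 = (-17/19, -350/171, -71/171, -104/171)

Apply the Gram-Schmidt recurrence
  u_1 = v_1
  u_i = v_i − Σ_{j<i} ((v_i · u_j) / (u_j · u_j)) · u_j.

Step by step this gives:
  u_1 = (3, -2, -1, 3)
  u_2 = (18/23, 11/23, -52/23, -28/23)
  u_3 = (-17/19, -350/171, -71/171, -104/171)

Orthogonality check:
  u_2 · u_1 = 0 (should be 0)
  u_3 · u_1 = 0 (should be 0)
  u_3 · u_2 = 0 (should be 0)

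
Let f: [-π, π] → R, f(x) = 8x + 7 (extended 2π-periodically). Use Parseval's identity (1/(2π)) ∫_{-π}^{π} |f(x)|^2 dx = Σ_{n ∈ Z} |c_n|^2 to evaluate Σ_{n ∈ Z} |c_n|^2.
Σ |c_n|^2 = 64π^2/3 + 49

Expand and integrate term by term over [-π, π]:
  ∫ (8x)^2 dx = 64·(2π^3/3); ∫ 2·8·(7)·x dx = 0 (odd integrand); ∫ 7^2 dx = 49·2π.
So (1/(2π)) ∫_{-π}^{π} (8x + 7)^2 dx = 64π^2/3 + 49 = 64π^2/3 + 49.
Parseval ⇒ Σ |c_n|^2 = 64π^2/3 + 49.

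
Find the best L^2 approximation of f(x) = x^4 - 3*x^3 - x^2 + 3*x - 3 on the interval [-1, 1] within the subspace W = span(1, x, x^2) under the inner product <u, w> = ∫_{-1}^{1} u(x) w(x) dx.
g(x) = -x^2/7 + 6*x/5 - 108/35

The best approximation g ∈ W is the orthogonal projection of f onto W. Writing g = a_0 + a_1 x + a_2 x^2, the coefficients solve the normal equations G · a = b where
  G_{ij} = <φ_i, φ_j> and b_i = <f, φ_i>, with φ_0 = 1, φ_1 = x, φ_2 = x^2.
G =
  [2, 0, 2/3]
  [0, 2/3, 0]
  [2/3, 0, 2/5],
b = (-94/15, 4/5, -74/35).
Solving gives a_0 = -108/35, a_1 = 6/5, a_2 = -1/7, so
  g(x) = -x^2/7 + 6*x/5 - 108/35.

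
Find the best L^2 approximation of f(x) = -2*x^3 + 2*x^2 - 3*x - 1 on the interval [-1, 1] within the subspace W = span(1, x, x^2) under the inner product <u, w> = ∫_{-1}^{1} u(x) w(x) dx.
g(x) = 2*x^2 - 21*x/5 - 1

The best approximation g ∈ W is the orthogonal projection of f onto W. Writing g = a_0 + a_1 x + a_2 x^2, the coefficients solve the normal equations G · a = b where
  G_{ij} = <φ_i, φ_j> and b_i = <f, φ_i>, with φ_0 = 1, φ_1 = x, φ_2 = x^2.
G =
  [2, 0, 2/3]
  [0, 2/3, 0]
  [2/3, 0, 2/5],
b = (-2/3, -14/5, 2/15).
Solving gives a_0 = -1, a_1 = -21/5, a_2 = 2, so
  g(x) = 2*x^2 - 21*x/5 - 1.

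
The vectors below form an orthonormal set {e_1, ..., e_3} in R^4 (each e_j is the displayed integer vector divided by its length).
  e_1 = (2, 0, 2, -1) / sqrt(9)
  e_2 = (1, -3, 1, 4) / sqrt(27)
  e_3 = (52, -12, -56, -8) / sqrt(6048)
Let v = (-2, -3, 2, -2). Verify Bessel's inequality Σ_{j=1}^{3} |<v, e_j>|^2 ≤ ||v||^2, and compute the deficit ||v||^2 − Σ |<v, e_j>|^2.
Σ |<v, e_j>|^2 = 69/14; ||v||^2 = 21; deficit = 225/14

Write each e_j = u_j / sqrt(<u_j, u_j>) where u_j is the displayed integer vector. Then <v, e_j> = <v, u_j> / sqrt(<u_j, u_j>), so |<v, e_j>|^2 = <v, u_j>^2 / <u_j, u_j>.
Coefficients: <v, e_1> = 2/sqrt(9), <v, e_2> = 1/sqrt(27), <v, e_3> = -164/sqrt(6048).
Square and sum: Σ |<v, e_j>|^2 = 69/14.
Compute ||v||^2 = v·v = 21.
Deficit = 21 − 69/14 = 225/14 ≥ 0, confirming Bessel's inequality. (The deficit equals ||v − Σ <v,e_j> e_j||^2, the squared distance from v to span{e_j}.)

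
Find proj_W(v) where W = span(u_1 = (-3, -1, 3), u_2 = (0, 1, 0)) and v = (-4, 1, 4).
proj_W(v) = (-4, 1, 4)

Set up U = [u_1 | ... | u_2] ∈ R^(3×2). The projector onto W = col(U) is P = U (U^T U)^(-1) U^T.
Compute U^T U =
  [19, -1]
  [-1, 1],
and U^T v = (23, 1).
Solve U^T U · c = U^T v for the coefficients: c = (4/3, 7/3). The projection is proj_W(v) = U c.
Check: (v - proj_W(v)) · u_1 = 0  (should be 0).
Check: (v - proj_W(v)) · u_2 = 0  (should be 0).
Result: proj_W(v) = (-4, 1, 4).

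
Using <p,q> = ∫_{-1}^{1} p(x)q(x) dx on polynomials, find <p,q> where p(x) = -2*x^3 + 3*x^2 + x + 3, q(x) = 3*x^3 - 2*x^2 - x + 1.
<p,q> = 128/105

Expand the product: p(x)·q(x) = -6*x^6 + 13*x^5 - x^4 + 2*x^3 - 4*x^2 - 2*x + 3.
∫_{-1}^{1} of each monomial x^k gives [2/(k+1) if k even, 0 if k odd]. Integrating term-by-term (or equivalently evaluating the antiderivative F(x) = -6*x^7/7 + 13*x^6/6 - x^5/5 + x^4/2 - 4*x^3/3 - x^2 + 3*x at the endpoints):
  F(1) − F(−1) = 239/105 − (37/35) = 128/105.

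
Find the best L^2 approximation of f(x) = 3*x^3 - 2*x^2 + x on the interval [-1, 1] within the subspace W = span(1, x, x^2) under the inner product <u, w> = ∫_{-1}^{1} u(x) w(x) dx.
g(x) = -2*x^2 + 14*x/5

The best approximation g ∈ W is the orthogonal projection of f onto W. Writing g = a_0 + a_1 x + a_2 x^2, the coefficients solve the normal equations G · a = b where
  G_{ij} = <φ_i, φ_j> and b_i = <f, φ_i>, with φ_0 = 1, φ_1 = x, φ_2 = x^2.
G =
  [2, 0, 2/3]
  [0, 2/3, 0]
  [2/3, 0, 2/5],
b = (-4/3, 28/15, -4/5).
Solving gives a_0 = 0, a_1 = 14/5, a_2 = -2, so
  g(x) = -2*x^2 + 14*x/5.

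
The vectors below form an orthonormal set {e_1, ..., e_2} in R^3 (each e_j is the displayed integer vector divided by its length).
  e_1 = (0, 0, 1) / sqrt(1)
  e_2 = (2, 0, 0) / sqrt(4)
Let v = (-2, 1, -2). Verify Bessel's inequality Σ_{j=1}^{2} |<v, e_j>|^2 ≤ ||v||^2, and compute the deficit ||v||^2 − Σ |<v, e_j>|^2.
Σ |<v, e_j>|^2 = 8; ||v||^2 = 9; deficit = 1

Write each e_j = u_j / sqrt(<u_j, u_j>) where u_j is the displayed integer vector. Then <v, e_j> = <v, u_j> / sqrt(<u_j, u_j>), so |<v, e_j>|^2 = <v, u_j>^2 / <u_j, u_j>.
Coefficients: <v, e_1> = -2/sqrt(1), <v, e_2> = -4/sqrt(4).
Square and sum: Σ |<v, e_j>|^2 = 8.
Compute ||v||^2 = v·v = 9.
Deficit = 9 − 8 = 1 ≥ 0, confirming Bessel's inequality. (The deficit equals ||v − Σ <v,e_j> e_j||^2, the squared distance from v to span{e_j}.)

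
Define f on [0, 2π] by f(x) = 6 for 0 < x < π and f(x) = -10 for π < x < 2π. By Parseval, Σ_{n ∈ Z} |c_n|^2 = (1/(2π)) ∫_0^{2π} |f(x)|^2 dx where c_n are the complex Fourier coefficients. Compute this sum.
Σ |c_n|^2 = 68

Parseval equates the L^2 energy of f (normalised by 1/(2π)) with the ℓ^2 sum of its Fourier coefficients: (1/(2π)) ∫_0^{2π} |f|^2 = Σ |c_n|^2.
Compute the left side: (1/(2π)) [∫_0^π 6^2 dx + ∫_π^{2π} (-10)^2 dx] = (1/(2π)) · (36π + 100π) = (36 + 100)/2 = 68.
So Σ_{n ∈ Z} |c_n|^2 = 68.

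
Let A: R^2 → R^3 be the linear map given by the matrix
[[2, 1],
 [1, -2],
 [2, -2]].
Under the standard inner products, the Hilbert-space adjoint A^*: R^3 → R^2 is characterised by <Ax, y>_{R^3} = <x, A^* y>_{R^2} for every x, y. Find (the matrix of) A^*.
A^* = A^T =
[[2, 1, 2],
 [1, -2, -2]]

For real matrices with standard dot products, the defining identity <Ax, y> = <x, A^* y> gives (Ax)^T y = x^T (A^*) y, i.e. x^T A^T y = x^T (A^*) y. Since this holds for all x, y, we must have A^* = A^T. Therefore
A^* =
[[2, 1, 2],
 [1, -2, -2]].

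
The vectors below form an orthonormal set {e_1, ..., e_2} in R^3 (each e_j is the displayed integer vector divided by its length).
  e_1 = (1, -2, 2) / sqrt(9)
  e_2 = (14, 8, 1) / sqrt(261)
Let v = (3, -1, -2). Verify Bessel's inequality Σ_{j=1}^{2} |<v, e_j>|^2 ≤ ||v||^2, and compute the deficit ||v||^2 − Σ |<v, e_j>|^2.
Σ |<v, e_j>|^2 = 117/29; ||v||^2 = 14; deficit = 289/29

Write each e_j = u_j / sqrt(<u_j, u_j>) where u_j is the displayed integer vector. Then <v, e_j> = <v, u_j> / sqrt(<u_j, u_j>), so |<v, e_j>|^2 = <v, u_j>^2 / <u_j, u_j>.
Coefficients: <v, e_1> = 1/sqrt(9), <v, e_2> = 32/sqrt(261).
Square and sum: Σ |<v, e_j>|^2 = 117/29.
Compute ||v||^2 = v·v = 14.
Deficit = 14 − 117/29 = 289/29 ≥ 0, confirming Bessel's inequality. (The deficit equals ||v − Σ <v,e_j> e_j||^2, the squared distance from v to span{e_j}.)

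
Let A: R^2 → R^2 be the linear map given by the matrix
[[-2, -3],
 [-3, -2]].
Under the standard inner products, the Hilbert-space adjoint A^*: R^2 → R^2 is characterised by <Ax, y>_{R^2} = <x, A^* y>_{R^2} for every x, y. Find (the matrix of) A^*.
A^* = A^T =
[[-2, -3],
 [-3, -2]]

For real matrices with standard dot products, the defining identity <Ax, y> = <x, A^* y> gives (Ax)^T y = x^T (A^*) y, i.e. x^T A^T y = x^T (A^*) y. Since this holds for all x, y, we must have A^* = A^T. Therefore
A^* =
[[-2, -3],
 [-3, -2]].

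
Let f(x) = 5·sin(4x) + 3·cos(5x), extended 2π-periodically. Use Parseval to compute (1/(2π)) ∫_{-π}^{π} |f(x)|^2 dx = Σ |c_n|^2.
Σ |c_n|^2 = 17

Expand |f|^2 and use orthogonality of {sin(nx), cos(mx)} on [-π, π]:
  ∫_{-π}^{π} sin(nx)^2 dx = π, ∫ cos(mx)^2 dx = π, and cross terms integrate to 0.
So ∫_{-π}^{π} f(x)^2 dx = 5^2 · π + 3^2 · π = (25 + 9)π.
Divide by 2π: (25 + 9)/2 = 17.
By Parseval, this equals Σ |c_n|^2.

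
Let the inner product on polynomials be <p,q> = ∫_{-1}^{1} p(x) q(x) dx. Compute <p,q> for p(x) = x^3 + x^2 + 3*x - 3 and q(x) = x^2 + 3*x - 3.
<p,q> = 108/5

Expand the product: p(x)·q(x) = x^5 + 4*x^4 + 3*x^3 + 3*x^2 - 18*x + 9.
∫_{-1}^{1} of each monomial x^k gives [2/(k+1) if k even, 0 if k odd]. Integrating term-by-term (or equivalently evaluating the antiderivative F(x) = x^6/6 + 4*x^5/5 + 3*x^4/4 + x^3 - 9*x^2 + 9*x at the endpoints):
  F(1) − F(−1) = 163/60 − (-1133/60) = 108/5.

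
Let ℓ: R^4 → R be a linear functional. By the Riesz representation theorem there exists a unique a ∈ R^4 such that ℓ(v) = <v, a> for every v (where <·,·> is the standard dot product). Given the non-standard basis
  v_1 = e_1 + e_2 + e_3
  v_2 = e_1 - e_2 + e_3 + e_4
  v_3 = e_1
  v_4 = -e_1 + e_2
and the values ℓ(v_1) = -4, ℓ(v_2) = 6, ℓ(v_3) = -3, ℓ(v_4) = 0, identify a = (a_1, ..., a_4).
a = (-3, -3, 2, 4)

Write a = (a_1, ..., a_4) in the standard basis. For each basis vector v_i, ℓ(v_i) = <v_i, a> is a linear equation in the a_j's. Collect the n equations into a matrix system V a = ℓ, where row i of V is v_i (expressed in the standard basis). Since V is invertible (lower-triangular with 1s on the diagonal, up to permutation), solve by back-substitution:
  V =
[[1, 1, 1, 0],
 [1, -1, 1, 1],
 [1, 0, 0, 0],
 [-1, 1, 0, 0]]
  V a = (-4, 6, -3, 0)
Solving gives a = (-3, -3, 2, 4).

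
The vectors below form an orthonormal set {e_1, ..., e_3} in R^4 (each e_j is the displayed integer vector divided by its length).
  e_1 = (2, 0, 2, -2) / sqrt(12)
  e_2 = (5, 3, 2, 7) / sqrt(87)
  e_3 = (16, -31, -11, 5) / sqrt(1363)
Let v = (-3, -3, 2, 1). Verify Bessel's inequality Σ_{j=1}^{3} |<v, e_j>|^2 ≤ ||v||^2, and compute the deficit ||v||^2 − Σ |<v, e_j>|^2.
Σ |<v, e_j>|^2 = 181/47; ||v||^2 = 23; deficit = 900/47

Write each e_j = u_j / sqrt(<u_j, u_j>) where u_j is the displayed integer vector. Then <v, e_j> = <v, u_j> / sqrt(<u_j, u_j>), so |<v, e_j>|^2 = <v, u_j>^2 / <u_j, u_j>.
Coefficients: <v, e_1> = -4/sqrt(12), <v, e_2> = -13/sqrt(87), <v, e_3> = 28/sqrt(1363).
Square and sum: Σ |<v, e_j>|^2 = 181/47.
Compute ||v||^2 = v·v = 23.
Deficit = 23 − 181/47 = 900/47 ≥ 0, confirming Bessel's inequality. (The deficit equals ||v − Σ <v,e_j> e_j||^2, the squared distance from v to span{e_j}.)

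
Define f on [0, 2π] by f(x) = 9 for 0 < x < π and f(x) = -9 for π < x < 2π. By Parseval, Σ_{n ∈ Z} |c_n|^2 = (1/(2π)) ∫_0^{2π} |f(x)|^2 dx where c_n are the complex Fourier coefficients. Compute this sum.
Σ |c_n|^2 = 81

Parseval equates the L^2 energy of f (normalised by 1/(2π)) with the ℓ^2 sum of its Fourier coefficients: (1/(2π)) ∫_0^{2π} |f|^2 = Σ |c_n|^2.
Compute the left side: (1/(2π)) [∫_0^π 9^2 dx + ∫_π^{2π} (-9)^2 dx] = (1/(2π)) · (81π + 81π) = (81 + 81)/2 = 81.
So Σ_{n ∈ Z} |c_n|^2 = 81.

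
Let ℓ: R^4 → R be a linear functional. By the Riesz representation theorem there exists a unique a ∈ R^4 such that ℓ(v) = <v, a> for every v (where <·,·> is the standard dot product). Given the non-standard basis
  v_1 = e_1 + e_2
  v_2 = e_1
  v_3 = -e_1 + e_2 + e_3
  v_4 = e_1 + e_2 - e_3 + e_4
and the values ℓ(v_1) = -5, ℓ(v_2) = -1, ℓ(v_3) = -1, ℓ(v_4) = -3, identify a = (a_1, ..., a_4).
a = (-1, -4, 2, 4)

Write a = (a_1, ..., a_4) in the standard basis. For each basis vector v_i, ℓ(v_i) = <v_i, a> is a linear equation in the a_j's. Collect the n equations into a matrix system V a = ℓ, where row i of V is v_i (expressed in the standard basis). Since V is invertible (lower-triangular with 1s on the diagonal, up to permutation), solve by back-substitution:
  V =
[[1, 1, 0, 0],
 [1, 0, 0, 0],
 [-1, 1, 1, 0],
 [1, 1, -1, 1]]
  V a = (-5, -1, -1, -3)
Solving gives a = (-1, -4, 2, 4).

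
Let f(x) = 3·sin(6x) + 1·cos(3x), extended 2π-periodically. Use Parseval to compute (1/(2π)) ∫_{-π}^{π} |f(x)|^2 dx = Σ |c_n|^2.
Σ |c_n|^2 = 5

Expand |f|^2 and use orthogonality of {sin(nx), cos(mx)} on [-π, π]:
  ∫_{-π}^{π} sin(nx)^2 dx = π, ∫ cos(mx)^2 dx = π, and cross terms integrate to 0.
So ∫_{-π}^{π} f(x)^2 dx = 3^2 · π + 1^2 · π = (9 + 1)π.
Divide by 2π: (9 + 1)/2 = 5.
By Parseval, this equals Σ |c_n|^2.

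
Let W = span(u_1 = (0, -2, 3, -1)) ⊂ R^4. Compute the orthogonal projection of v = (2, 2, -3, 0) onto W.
proj_W(v) = (0, 13/7, -39/14, 13/14)

Set up U = [u_1 | ... | u_1] ∈ R^(4×1). The projector onto W = col(U) is P = U (U^T U)^(-1) U^T.
Compute U^T U =
  [14],
and U^T v = (-13).
Solve U^T U · c = U^T v for the coefficients: c = (-13/14). The projection is proj_W(v) = U c.
Check: (v - proj_W(v)) · u_1 = 0  (should be 0).
Result: proj_W(v) = (0, 13/7, -39/14, 13/14).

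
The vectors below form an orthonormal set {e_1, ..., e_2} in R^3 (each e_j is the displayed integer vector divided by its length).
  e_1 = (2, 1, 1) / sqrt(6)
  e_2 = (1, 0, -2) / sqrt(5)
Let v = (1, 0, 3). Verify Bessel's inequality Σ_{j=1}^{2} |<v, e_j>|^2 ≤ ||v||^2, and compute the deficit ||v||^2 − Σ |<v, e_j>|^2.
Σ |<v, e_j>|^2 = 55/6; ||v||^2 = 10; deficit = 5/6

Write each e_j = u_j / sqrt(<u_j, u_j>) where u_j is the displayed integer vector. Then <v, e_j> = <v, u_j> / sqrt(<u_j, u_j>), so |<v, e_j>|^2 = <v, u_j>^2 / <u_j, u_j>.
Coefficients: <v, e_1> = 5/sqrt(6), <v, e_2> = -5/sqrt(5).
Square and sum: Σ |<v, e_j>|^2 = 55/6.
Compute ||v||^2 = v·v = 10.
Deficit = 10 − 55/6 = 5/6 ≥ 0, confirming Bessel's inequality. (The deficit equals ||v − Σ <v,e_j> e_j||^2, the squared distance from v to span{e_j}.)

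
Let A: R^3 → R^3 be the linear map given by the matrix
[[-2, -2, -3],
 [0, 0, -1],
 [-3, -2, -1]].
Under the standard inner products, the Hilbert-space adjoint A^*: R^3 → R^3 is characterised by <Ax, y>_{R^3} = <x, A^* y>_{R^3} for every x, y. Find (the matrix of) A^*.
A^* = A^T =
[[-2, 0, -3],
 [-2, 0, -2],
 [-3, -1, -1]]

For real matrices with standard dot products, the defining identity <Ax, y> = <x, A^* y> gives (Ax)^T y = x^T (A^*) y, i.e. x^T A^T y = x^T (A^*) y. Since this holds for all x, y, we must have A^* = A^T. Therefore
A^* =
[[-2, 0, -3],
 [-2, 0, -2],
 [-3, -1, -1]].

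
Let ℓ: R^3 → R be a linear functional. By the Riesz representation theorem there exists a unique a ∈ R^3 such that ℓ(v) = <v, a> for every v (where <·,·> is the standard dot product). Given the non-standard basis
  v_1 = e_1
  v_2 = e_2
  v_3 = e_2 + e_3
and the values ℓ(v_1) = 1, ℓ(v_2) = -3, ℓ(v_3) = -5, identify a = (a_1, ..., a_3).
a = (1, -3, -2)

Write a = (a_1, ..., a_3) in the standard basis. For each basis vector v_i, ℓ(v_i) = <v_i, a> is a linear equation in the a_j's. Collect the n equations into a matrix system V a = ℓ, where row i of V is v_i (expressed in the standard basis). Since V is invertible (lower-triangular with 1s on the diagonal, up to permutation), solve by back-substitution:
  V =
[[1, 0, 0],
 [0, 1, 0],
 [0, 1, 1]]
  V a = (1, -3, -5)
Solving gives a = (1, -3, -2).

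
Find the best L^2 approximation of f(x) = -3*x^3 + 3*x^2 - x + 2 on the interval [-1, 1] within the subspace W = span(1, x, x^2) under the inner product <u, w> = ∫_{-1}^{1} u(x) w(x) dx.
g(x) = 3*x^2 - 14*x/5 + 2

The best approximation g ∈ W is the orthogonal projection of f onto W. Writing g = a_0 + a_1 x + a_2 x^2, the coefficients solve the normal equations G · a = b where
  G_{ij} = <φ_i, φ_j> and b_i = <f, φ_i>, with φ_0 = 1, φ_1 = x, φ_2 = x^2.
G =
  [2, 0, 2/3]
  [0, 2/3, 0]
  [2/3, 0, 2/5],
b = (6, -28/15, 38/15).
Solving gives a_0 = 2, a_1 = -14/5, a_2 = 3, so
  g(x) = 3*x^2 - 14*x/5 + 2.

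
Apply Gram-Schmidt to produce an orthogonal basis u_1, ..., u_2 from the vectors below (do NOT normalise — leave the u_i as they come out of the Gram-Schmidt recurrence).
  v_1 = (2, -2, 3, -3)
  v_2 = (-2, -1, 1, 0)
Orthogonal basis:
  u_1 = (2, -2, 3, -3)
  u_2 = (-27/13, -12/13, 23/26, 3/26)

Apply the Gram-Schmidt recurrence
  u_1 = v_1
  u_i = v_i − Σ_{j<i} ((v_i · u_j) / (u_j · u_j)) · u_j.

Step by step this gives:
  u_1 = (2, -2, 3, -3)
  u_2 = (-27/13, -12/13, 23/26, 3/26)

Orthogonality check:
  u_2 · u_1 = 0 (should be 0)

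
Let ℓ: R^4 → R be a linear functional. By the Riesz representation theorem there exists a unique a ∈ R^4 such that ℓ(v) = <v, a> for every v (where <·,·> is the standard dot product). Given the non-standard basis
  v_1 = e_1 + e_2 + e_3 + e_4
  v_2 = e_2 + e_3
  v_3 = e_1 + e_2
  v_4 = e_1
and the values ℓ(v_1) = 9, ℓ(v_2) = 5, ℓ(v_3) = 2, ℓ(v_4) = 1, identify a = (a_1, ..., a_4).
a = (1, 1, 4, 3)

Write a = (a_1, ..., a_4) in the standard basis. For each basis vector v_i, ℓ(v_i) = <v_i, a> is a linear equation in the a_j's. Collect the n equations into a matrix system V a = ℓ, where row i of V is v_i (expressed in the standard basis). Since V is invertible (lower-triangular with 1s on the diagonal, up to permutation), solve by back-substitution:
  V =
[[1, 1, 1, 1],
 [0, 1, 1, 0],
 [1, 1, 0, 0],
 [1, 0, 0, 0]]
  V a = (9, 5, 2, 1)
Solving gives a = (1, 1, 4, 3).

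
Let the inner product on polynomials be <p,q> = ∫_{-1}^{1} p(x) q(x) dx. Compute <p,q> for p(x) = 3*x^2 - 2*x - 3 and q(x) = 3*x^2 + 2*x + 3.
<p,q> = -256/15

Expand the product: p(x)·q(x) = 9*x^4 - 4*x^2 - 12*x - 9.
∫_{-1}^{1} of each monomial x^k gives [2/(k+1) if k even, 0 if k odd]. Integrating term-by-term (or equivalently evaluating the antiderivative F(x) = 9*x^5/5 - 4*x^3/3 - 6*x^2 - 9*x at the endpoints):
  F(1) − F(−1) = -218/15 − (38/15) = -256/15.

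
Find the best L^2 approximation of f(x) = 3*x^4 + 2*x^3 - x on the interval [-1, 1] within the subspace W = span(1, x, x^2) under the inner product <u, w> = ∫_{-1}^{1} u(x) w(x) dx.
g(x) = 18*x^2/7 + x/5 - 9/35

The best approximation g ∈ W is the orthogonal projection of f onto W. Writing g = a_0 + a_1 x + a_2 x^2, the coefficients solve the normal equations G · a = b where
  G_{ij} = <φ_i, φ_j> and b_i = <f, φ_i>, with φ_0 = 1, φ_1 = x, φ_2 = x^2.
G =
  [2, 0, 2/3]
  [0, 2/3, 0]
  [2/3, 0, 2/5],
b = (6/5, 2/15, 6/7).
Solving gives a_0 = -9/35, a_1 = 1/5, a_2 = 18/7, so
  g(x) = 18*x^2/7 + x/5 - 9/35.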